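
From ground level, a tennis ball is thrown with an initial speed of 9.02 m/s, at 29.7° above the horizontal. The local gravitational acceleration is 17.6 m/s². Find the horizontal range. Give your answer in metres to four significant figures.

Resolve: vₓ = 9.020 cos 29.7° = 7.835 m/s and v_y0 = 9.020 sin 29.7° = 4.469 m/s.
Flight time T = 2 v_y0 / g = 0.5078 s.
Range: R = vₓ T = 7.835 × 0.5078 = 3.979 m.

3.979 m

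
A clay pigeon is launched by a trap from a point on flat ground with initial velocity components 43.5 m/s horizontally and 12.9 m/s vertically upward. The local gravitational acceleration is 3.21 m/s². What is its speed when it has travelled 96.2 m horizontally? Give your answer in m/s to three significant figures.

Time to reach x = 96.2 m: t = x/vₓ = 96.2/43.50 = 2.211 s.
Vertical velocity there: v_y = v_y0 − g t = 12.90 − 3.21 × 2.211 = 5.801 m/s.
Speed: √(vₓ² + v_y²) = √(43.50² + 5.801²) = 43.89 m/s.

43.9 m/s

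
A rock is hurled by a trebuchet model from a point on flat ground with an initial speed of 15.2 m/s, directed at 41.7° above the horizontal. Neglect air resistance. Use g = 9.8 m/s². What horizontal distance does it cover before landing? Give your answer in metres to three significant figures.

23.4 m

vₓ = 15.20 cos 41.7° = 11.35 m/s; v_y0 = 15.20 sin 41.7° = 10.11 m/s.
Flight time T = 2 v_y0 / g = 2.064 s.
Horizontal distance R = vₓ T = 11.35 × 2.064 = 23.42 m.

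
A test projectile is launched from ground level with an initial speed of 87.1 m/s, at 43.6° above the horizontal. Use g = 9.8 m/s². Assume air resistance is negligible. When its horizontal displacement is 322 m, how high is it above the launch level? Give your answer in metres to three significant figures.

179 m

Horizontal component vₓ = 87.10 cos 43.6° = 63.08 m/s; vertical v_y0 = 87.10 sin 43.6° = 60.07 m/s.
x = vₓ t ⇒ t = 322/63.08 = 5.105 s.
Height: y = v_y0 t − ½ g t² = 60.07 × 5.105 − 4.900 × 5.105² = 306.6 − 127.7 = 178.9 m.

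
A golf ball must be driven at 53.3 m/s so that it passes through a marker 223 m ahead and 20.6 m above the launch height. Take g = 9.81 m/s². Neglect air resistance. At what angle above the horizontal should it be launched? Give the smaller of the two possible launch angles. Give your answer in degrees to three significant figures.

Trajectory: y = x tanθ − g x² (1 + tan²θ)/(2v₀²). With x = 223, y = 20.6, v₀ = 53.3, g = 9.81:
85.86 tan²θ − 223 tanθ + (106.5) = 0.
tanθ = [223 ± √(223² − 4 × 85.86 × (106.5))] / (2 × 85.86) = (223 ± 114.7) / 171.7, giving tanθ = 0.6304 or 1.967.
θ = 32.23° or 63.05°; the smaller is 32.23°.

32.2°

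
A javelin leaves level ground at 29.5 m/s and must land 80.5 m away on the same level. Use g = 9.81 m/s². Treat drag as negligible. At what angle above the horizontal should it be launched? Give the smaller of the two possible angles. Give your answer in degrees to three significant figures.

From R = (v₀²/g) sin 2θ: sin 2θ = 9.81 × 80.5 / 870.25 = 0.9074.
2θ = 65.15° or 180° − 65.15° = 114.8°, so θ = 32.58° or 57.42°.
The smaller angle is 32.58°.

32.6°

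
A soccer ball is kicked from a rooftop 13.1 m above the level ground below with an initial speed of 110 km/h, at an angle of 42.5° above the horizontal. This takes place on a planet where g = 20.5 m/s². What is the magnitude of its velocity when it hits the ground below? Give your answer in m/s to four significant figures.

38.35 m/s

Convert: 110 km/h = 110/3.6 = 30.56 m/s.
Horizontal component vₓ = 30.56 cos 42.5° = 22.53 m/s; vertical v_y0 = 30.56 sin 42.5° = 20.64 m/s.
The projectile lands when y = 13.1 + (20.64) t − ½·20.5·t² = 0. Positive root: t = (20.64 + √(20.64² + 2·20.5·13.1)) / 20.5 = (20.64 + 31.04) / 20.5 = 2.521 s.
Vertical velocity at impact: v_y = v_y0 − g t = 20.64 − 20.5 × 2.521 = −31.04 m/s.
Speed: |v| = √(vₓ² + v_y²) = √(22.53² + 31.04²) = 38.35 m/s.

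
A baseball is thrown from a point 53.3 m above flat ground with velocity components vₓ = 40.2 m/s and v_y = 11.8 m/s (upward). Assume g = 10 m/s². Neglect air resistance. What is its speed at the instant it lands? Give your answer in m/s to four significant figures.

The projectile lands when y = 53.3 + (11.80) t − ½·10.0·t² = 0. Positive root: t = (11.80 + √(11.80² + 2·10.0·53.3)) / 10.0 = (11.80 + 34.72) / 10.0 = 4.652 s.
Vertical velocity at impact: v_y = v_y0 − g t = 11.80 − 10.0 × 4.652 = −34.72 m/s.
Speed: |v| = √(vₓ² + v_y²) = √(40.20² + 34.72²) = 53.12 m/s.

53.12 m/s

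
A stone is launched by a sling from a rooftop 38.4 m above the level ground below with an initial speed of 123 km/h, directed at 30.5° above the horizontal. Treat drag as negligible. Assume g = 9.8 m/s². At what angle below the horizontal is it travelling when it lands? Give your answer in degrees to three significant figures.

47.8°

Convert: 123 km/h = 123/3.6 = 34.17 m/s.
Resolve: vₓ = 34.17 cos 30.5° = 29.44 m/s and v_y0 = 34.17 sin 30.5° = 17.34 m/s.
The projectile lands when y = 38.4 + (17.34) t − ½·9.80·t² = 0. Positive root: t = (17.34 + √(17.34² + 2·9.80·38.4)) / 9.80 = (17.34 + 32.46) / 9.80 = 5.081 s.
At impact: v_y = v_y0 − g t = −32.46 m/s; vₓ = 29.44 m/s.
Angle below horizontal: arctan(|v_y|/vₓ) = arctan(32.46/29.44) = 47.79°.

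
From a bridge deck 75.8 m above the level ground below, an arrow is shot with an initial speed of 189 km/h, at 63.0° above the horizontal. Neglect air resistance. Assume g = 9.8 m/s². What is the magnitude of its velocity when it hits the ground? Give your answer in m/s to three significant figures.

Convert: 189 km/h = 189/3.6 = 52.50 m/s.
Components: vₓ = 52.50 cos 63.0° = 23.83 m/s, v_y0 = 52.50 sin 63.0° = 46.78 m/s.
With up positive and y = 0 at the ground: y(t) = 75.8 + (46.78) t − 4.900 t². Setting y = 0 and taking the positive root: t = [46.78 + √(46.78² + 2·9.80·75.8)] / 9.80 = (46.78 + 60.61) / 9.80 = 10.96 s.
Vertical velocity at impact: v_y = v_y0 − g t = 46.78 − 9.80 × 10.96 = −60.61 m/s.
Speed: |v| = √(vₓ² + v_y²) = √(23.83² + 60.61²) = 65.13 m/s.

65.1 m/s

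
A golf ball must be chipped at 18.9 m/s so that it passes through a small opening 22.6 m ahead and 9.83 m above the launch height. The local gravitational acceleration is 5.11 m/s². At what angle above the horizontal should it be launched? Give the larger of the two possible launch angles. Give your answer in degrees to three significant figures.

79.7°

Trajectory: y = x tanθ − g x² (1 + tan²θ)/(2v₀²). With x = 22.6, y = 9.83, v₀ = 18.9, g = 5.11:
3.653 tan²θ − 22.6 tanθ + (13.48) = 0.
tanθ = [22.6 ± √(22.6² − 4 × 3.653 × (13.48))] / (2 × 3.653) = (22.6 ± 17.71) / 7.307, giving tanθ = 0.6689 or 5.517.
θ = 33.78° or 79.73°; the larger is 79.73°.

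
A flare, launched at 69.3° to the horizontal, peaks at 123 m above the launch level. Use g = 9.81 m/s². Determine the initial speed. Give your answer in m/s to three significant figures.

52.5 m/s

At the peak v_y = 0, so v_y0 = √(2gH) = √(2 × 9.81 × 123) = 49.12 m/s.
v_y0 = v₀ sin θ ⇒ v₀ = 49.12 / sin 69.3° = 52.52 m/s.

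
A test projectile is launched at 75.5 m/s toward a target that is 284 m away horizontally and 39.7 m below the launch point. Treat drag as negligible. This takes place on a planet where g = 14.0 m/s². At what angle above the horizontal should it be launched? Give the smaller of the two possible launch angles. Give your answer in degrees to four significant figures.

12.79°

Trajectory: y = x tanθ − g x² (1 + tan²θ)/(2v₀²). With x = 284, y = −39.7, v₀ = 75.5, g = 14.0:
99.05 tan²θ − 284 tanθ + (59.35) = 0.
tanθ = [284 ± √(284² − 4 × 99.05 × (59.35))] / (2 × 99.05) = (284 ± 239.0) / 198.1, giving tanθ = 0.2269 or 2.640.
θ = 12.79° or 69.26°; the smaller is 12.79°.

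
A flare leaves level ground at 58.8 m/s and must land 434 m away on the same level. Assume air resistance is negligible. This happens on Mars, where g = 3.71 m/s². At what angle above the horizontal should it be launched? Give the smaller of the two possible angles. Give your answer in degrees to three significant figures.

Level-ground range R = v₀² sin(2θ)/g ⇒ sin(2θ) = gR/v₀² = 3.71 × 434 / 58.8² = 0.4657.
2θ = 27.76° or 180° − 27.76° = 152.2°, so θ = 13.88° or 76.12°.
The smaller angle is 13.88°.

13.9°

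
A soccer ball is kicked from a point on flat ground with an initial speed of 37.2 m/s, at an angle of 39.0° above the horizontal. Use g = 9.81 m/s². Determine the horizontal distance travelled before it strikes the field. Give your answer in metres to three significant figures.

138 m

Resolve: vₓ = 37.20 cos 39.0° = 28.91 m/s and v_y0 = 37.20 sin 39.0° = 23.41 m/s.
Time aloft: T = 2 v_y0 / g = 2 × 23.41 / 9.81 = 4.773 s.
Horizontal distance R = vₓ T = 28.91 × 4.773 = 138.0 m.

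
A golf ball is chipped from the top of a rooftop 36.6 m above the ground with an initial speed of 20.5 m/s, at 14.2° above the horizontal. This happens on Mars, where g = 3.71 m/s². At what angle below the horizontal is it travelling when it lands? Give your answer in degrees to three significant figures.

Horizontal component vₓ = 20.50 cos 14.2° = 19.87 m/s; vertical v_y0 = 20.50 sin 14.2° = 5.029 m/s.
With up positive and y = 0 at the ground: y(t) = 36.6 + (5.029) t − 1.855 t². Setting y = 0 and taking the positive root: t = [5.029 + √(5.029² + 2·3.71·36.6)] / 3.71 = (5.029 + 17.23) / 3.71 = 6.000 s.
At impact: v_y = v_y0 − g t = −17.23 m/s; vₓ = 19.87 m/s.
Angle below horizontal: arctan(|v_y|/vₓ) = arctan(17.23/19.87) = 40.92°.

40.9°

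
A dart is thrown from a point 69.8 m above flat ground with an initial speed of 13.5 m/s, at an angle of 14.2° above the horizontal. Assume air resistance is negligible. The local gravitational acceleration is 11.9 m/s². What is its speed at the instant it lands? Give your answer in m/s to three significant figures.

42.9 m/s

Horizontal component vₓ = 13.50 cos 14.2° = 13.09 m/s; vertical v_y0 = 13.50 sin 14.2° = 3.312 m/s.
The projectile lands when y = 69.8 + (3.312) t − ½·11.9·t² = 0. Positive root: t = (3.312 + √(3.312² + 2·11.9·69.8)) / 11.9 = (3.312 + 40.89) / 11.9 = 3.715 s.
Vertical velocity at impact: v_y = v_y0 − g t = 3.312 − 11.9 × 3.715 = −40.89 m/s.
Speed: |v| = √(vₓ² + v_y²) = √(13.09² + 40.89²) = 42.94 m/s.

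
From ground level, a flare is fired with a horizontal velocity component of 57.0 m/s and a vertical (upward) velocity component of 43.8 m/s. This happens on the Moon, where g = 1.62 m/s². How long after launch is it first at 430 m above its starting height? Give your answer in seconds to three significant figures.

12.9 s

Height y(t) = 43.80 t − 0.8100 t² = 430 gives 0.8100 t² − 43.80 t + 430 = 0.
Quadratic formula: t = (43.80 ± √525.24) / 1.62 = (43.80 ± 22.92) / 1.62 → t = 12.89 s or 41.18 s.
The first (ascending) time is 12.89 s.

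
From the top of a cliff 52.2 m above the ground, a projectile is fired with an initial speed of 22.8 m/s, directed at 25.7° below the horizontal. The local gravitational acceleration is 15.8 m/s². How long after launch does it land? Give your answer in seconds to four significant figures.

Resolve: vₓ = 22.80 cos 25.7° = 20.54 m/s and v_y0 = −9.887 m/s (downward).
The projectile lands when y = 52.2 + (−9.887) t − ½·15.8·t² = 0. Positive root: t = (−9.887 + √(9.887² + 2·15.8·52.2)) / 15.8 = (−9.887 + 41.80) / 15.8 = 2.020 s.

2.020 s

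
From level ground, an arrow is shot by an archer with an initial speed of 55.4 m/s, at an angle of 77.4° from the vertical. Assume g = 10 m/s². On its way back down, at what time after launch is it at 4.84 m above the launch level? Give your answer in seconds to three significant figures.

vₓ = 55.40 sin 77.4° = 54.07 m/s; v_y0 = 55.40 cos 77.4° = 12.09 m/s.
Height y(t) = 12.09 t − 5.000 t² = 4.84 gives 5.000 t² − 12.09 t + 4.84 = 0.
Quadratic formula: t = (12.09 ± √49.251) / 10.0 = (12.09 ± 7.018) / 10.0 → t = 0.5067 s or 1.910 s.
The descending-branch root is 1.910 s.

1.91 s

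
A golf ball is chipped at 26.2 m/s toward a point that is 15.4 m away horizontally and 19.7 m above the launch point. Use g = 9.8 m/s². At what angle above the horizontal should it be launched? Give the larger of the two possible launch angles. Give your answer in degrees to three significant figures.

82.3°

Trajectory: y = x tanθ − g x² (1 + tan²θ)/(2v₀²). With x = 15.4, y = 19.7, v₀ = 26.2, g = 9.80:
1.693 tan²θ − 15.4 tanθ + (21.39) = 0.
tanθ = [15.4 ± √(15.4² − 4 × 1.693 × (21.39))] / (2 × 1.693) = (15.4 ± 9.607) / 3.386, giving tanθ = 1.711 or 7.386.
θ = 59.70° or 82.29°; the larger is 82.29°.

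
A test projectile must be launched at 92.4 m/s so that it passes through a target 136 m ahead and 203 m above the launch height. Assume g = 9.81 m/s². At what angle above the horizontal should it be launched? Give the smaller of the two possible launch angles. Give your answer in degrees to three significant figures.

61.4°

Trajectory: y = x tanθ − g x² (1 + tan²θ)/(2v₀²). With x = 136, y = 203, v₀ = 92.4, g = 9.81:
10.63 tan²θ − 136 tanθ + (213.6) = 0.
tanθ = [136 ± √(136² − 4 × 10.63 × (213.6))] / (2 × 10.63) = (136 ± 97.04) / 21.25, giving tanθ = 1.833 or 10.97.
θ = 61.39° or 84.79°; the smaller is 61.39°.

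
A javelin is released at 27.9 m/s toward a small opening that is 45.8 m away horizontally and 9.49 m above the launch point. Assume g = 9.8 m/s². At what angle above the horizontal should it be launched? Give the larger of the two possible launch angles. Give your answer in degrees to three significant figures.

Trajectory: y = x tanθ − g x² (1 + tan²θ)/(2v₀²). With x = 45.8, y = 9.49, v₀ = 27.9, g = 9.80:
13.20 tan²θ − 45.8 tanθ + (22.69) = 0.
tanθ = [45.8 ± √(45.8² − 4 × 13.20 × (22.69))] / (2 × 13.20) = (45.8 ± 29.98) / 26.41, giving tanθ = 0.5989 or 2.870.
θ = 30.92° or 70.79°; the larger is 70.79°.

70.8°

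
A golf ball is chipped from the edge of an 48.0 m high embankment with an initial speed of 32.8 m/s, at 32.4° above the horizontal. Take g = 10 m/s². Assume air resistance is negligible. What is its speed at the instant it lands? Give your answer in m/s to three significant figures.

45.1 m/s

Horizontal component vₓ = 32.80 cos 32.4° = 27.69 m/s; vertical v_y0 = 32.80 sin 32.4° = 17.58 m/s.
Vertical motion (up positive, ground at y = 0): 5.000 t² − (17.58) t − 48.0 = 0, so t = (17.58 + √(17.58² + 2·10.0·48.0)) / 10.0 = (17.58 + 35.62) / 10.0 = 5.320 s.
Vertical velocity at impact: v_y = v_y0 − g t = 17.58 − 10.0 × 5.320 = −35.62 m/s.
Speed: |v| = √(vₓ² + v_y²) = √(27.69² + 35.62²) = 45.12 m/s.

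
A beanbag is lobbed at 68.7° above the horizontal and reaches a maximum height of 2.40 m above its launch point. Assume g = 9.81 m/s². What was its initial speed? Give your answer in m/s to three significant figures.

At the peak v_y = 0, so v_y0 = √(2gH) = √(2 × 9.81 × 2.40) = 6.862 m/s.
v_y0 = v₀ sin θ ⇒ v₀ = 6.862 / sin 68.7° = 7.365 m/s.

7.37 m/s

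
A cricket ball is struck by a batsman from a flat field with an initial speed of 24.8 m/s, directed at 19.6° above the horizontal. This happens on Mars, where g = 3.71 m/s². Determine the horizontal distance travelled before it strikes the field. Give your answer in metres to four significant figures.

104.8 m

Resolve: vₓ = 24.80 cos 19.6° = 23.36 m/s and v_y0 = 24.80 sin 19.6° = 8.319 m/s.
Flight time T = 2 v_y0 / g = 4.485 s.
Horizontal distance R = vₓ T = 23.36 × 4.485 = 104.8 m.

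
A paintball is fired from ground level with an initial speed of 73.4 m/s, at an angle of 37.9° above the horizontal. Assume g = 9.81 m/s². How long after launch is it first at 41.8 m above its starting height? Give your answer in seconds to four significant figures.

Resolve: vₓ = 73.40 cos 37.9° = 57.92 m/s and v_y0 = 73.40 sin 37.9° = 45.09 m/s.
Require v_y0 t − ½ g t² = 41.8, i.e. 4.905 t² − 45.09 t + 41.8 = 0.
Quadratic formula: t = (45.09 ± √1212.9) / 9.81 = (45.09 ± 34.83) / 9.81 → t = 1.046 s or 8.146 s.
The first (ascending) time is 1.046 s.

1.046 s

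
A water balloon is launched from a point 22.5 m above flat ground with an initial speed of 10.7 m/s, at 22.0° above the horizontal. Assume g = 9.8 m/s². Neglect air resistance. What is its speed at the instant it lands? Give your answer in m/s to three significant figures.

23.6 m/s

Horizontal component vₓ = 10.70 cos 22.0° = 9.921 m/s; vertical v_y0 = 10.70 sin 22.0° = 4.008 m/s.
With up positive and y = 0 at the ground: y(t) = 22.5 + (4.008) t − 4.900 t². Setting y = 0 and taking the positive root: t = [4.008 + √(4.008² + 2·9.80·22.5)] / 9.80 = (4.008 + 21.38) / 9.80 = 2.591 s.
Vertical velocity at impact: v_y = v_y0 − g t = 4.008 − 9.80 × 2.591 = −21.38 m/s.
Speed: |v| = √(vₓ² + v_y²) = √(9.921² + 21.38²) = 23.57 m/s.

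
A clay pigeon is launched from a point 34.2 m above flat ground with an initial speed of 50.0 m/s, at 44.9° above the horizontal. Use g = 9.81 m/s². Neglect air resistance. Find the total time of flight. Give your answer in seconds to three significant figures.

Components: vₓ = 50.00 cos 44.9° = 35.42 m/s, v_y0 = 50.00 sin 44.9° = 35.29 m/s.
With up positive and y = 0 at the ground: y(t) = 34.2 + (35.29) t − 4.905 t². Setting y = 0 and taking the positive root: t = [35.29 + √(35.29² + 2·9.81·34.2)] / 9.81 = (35.29 + 43.78) / 9.81 = 8.060 s.

8.06 s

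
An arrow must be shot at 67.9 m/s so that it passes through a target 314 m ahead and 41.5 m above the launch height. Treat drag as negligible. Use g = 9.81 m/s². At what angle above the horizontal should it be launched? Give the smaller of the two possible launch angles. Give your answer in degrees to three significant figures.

Trajectory: y = x tanθ − g x² (1 + tan²θ)/(2v₀²). With x = 314, y = 41.5, v₀ = 67.9, g = 9.81:
104.9 tan²θ − 314 tanθ + (146.4) = 0.
tanθ = [314 ± √(314² − 4 × 104.9 × (146.4))] / (2 × 104.9) = (314 ± 192.8) / 209.8, giving tanθ = 0.5777 or 2.416.
θ = 30.02° or 67.51°; the smaller is 30.02°.

30.0°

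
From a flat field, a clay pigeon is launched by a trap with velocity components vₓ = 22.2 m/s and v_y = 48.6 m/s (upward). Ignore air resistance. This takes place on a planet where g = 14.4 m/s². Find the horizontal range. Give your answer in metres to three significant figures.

Time aloft: T = 2 v_y0 / g = 2 × 48.60 / 14.4 = 6.750 s.
Horizontal distance R = vₓ T = 22.20 × 6.750 = 149.8 m.

150 m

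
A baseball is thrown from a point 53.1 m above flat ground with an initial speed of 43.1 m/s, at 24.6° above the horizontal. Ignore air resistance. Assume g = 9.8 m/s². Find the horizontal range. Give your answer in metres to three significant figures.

219 m

Horizontal component vₓ = 43.10 cos 24.6° = 39.19 m/s; vertical v_y0 = 43.10 sin 24.6° = 17.94 m/s.
Vertical motion (up positive, ground at y = 0): 4.900 t² − (17.94) t − 53.1 = 0, so t = (17.94 + √(17.94² + 2·9.80·53.1)) / 9.80 = (17.94 + 36.91) / 9.80 = 5.598 s.
Horizontal distance: R = vₓ t = 39.19 × 5.598 = 219.4 m.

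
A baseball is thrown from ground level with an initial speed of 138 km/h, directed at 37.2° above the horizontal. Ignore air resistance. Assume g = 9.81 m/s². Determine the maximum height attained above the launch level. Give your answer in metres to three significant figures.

Convert: 138 km/h = 138/3.6 = 38.33 m/s.
Horizontal component vₓ = 38.33 cos 37.2° = 30.53 m/s; vertical v_y0 = 38.33 sin 37.2° = 23.18 m/s.
At the apex v_y = 0, so H = v_y0²/(2g) = 23.18²/19.62 = 27.38 m.

27.4 m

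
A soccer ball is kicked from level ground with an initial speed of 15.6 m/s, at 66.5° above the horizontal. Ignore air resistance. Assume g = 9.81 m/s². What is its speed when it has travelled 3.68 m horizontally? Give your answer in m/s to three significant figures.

Horizontal component vₓ = 15.60 cos 66.5° = 6.220 m/s; vertical v_y0 = 15.60 sin 66.5° = 14.31 m/s.
Time to reach x = 3.68 m: t = x/vₓ = 3.68/6.220 = 0.5916 s.
Vertical velocity there: v_y = v_y0 − g t = 14.31 − 9.81 × 0.5916 = 8.503 m/s.
Speed: √(vₓ² + v_y²) = √(6.220² + 8.503²) = 10.54 m/s.

10.5 m/s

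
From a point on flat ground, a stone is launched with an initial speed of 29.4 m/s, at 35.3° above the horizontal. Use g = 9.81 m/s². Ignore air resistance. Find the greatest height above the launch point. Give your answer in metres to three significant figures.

Resolve: vₓ = 29.40 cos 35.3° = 23.99 m/s and v_y0 = 29.40 sin 35.3° = 16.99 m/s.
Maximum height: H = v_y0² / (2g) = 16.99² / (2 × 9.81) = 14.71 m.

14.7 m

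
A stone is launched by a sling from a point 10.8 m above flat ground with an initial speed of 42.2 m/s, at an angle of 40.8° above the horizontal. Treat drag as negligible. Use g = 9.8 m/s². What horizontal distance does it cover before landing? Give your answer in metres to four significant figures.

Components: vₓ = 42.20 cos 40.8° = 31.95 m/s, v_y0 = 42.20 sin 40.8° = 27.57 m/s.
Vertical motion (up positive, ground at y = 0): 4.900 t² − (27.57) t − 10.8 = 0, so t = (27.57 + √(27.57² + 2·9.80·10.8)) / 9.80 = (27.57 + 31.18) / 9.80 = 5.995 s.
Horizontal distance: R = vₓ t = 31.95 × 5.995 = 191.5 m.

191.5 m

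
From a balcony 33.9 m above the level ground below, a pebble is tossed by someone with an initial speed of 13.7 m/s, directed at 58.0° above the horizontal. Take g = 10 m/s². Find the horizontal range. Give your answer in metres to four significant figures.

29.13 m

Components: vₓ = 13.70 cos 58.0° = 7.260 m/s, v_y0 = 13.70 sin 58.0° = 11.62 m/s.
The projectile lands when y = 33.9 + (11.62) t − ½·10.0·t² = 0. Positive root: t = (11.62 + √(11.62² + 2·10.0·33.9)) / 10.0 = (11.62 + 28.51) / 10.0 = 4.013 s.
Horizontal distance: R = vₓ t = 7.260 × 4.013 = 29.13 m.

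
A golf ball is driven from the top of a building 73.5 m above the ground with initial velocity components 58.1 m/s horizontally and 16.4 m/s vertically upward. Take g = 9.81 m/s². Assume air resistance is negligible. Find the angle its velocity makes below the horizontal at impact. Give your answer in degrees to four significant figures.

With up positive and y = 0 at the ground: y(t) = 73.5 + (16.40) t − 4.905 t². Setting y = 0 and taking the positive root: t = [16.40 + √(16.40² + 2·9.81·73.5)] / 9.81 = (16.40 + 41.36) / 9.81 = 5.888 s.
At impact: v_y = v_y0 − g t = −41.36 m/s; vₓ = 58.10 m/s.
Angle below horizontal: arctan(|v_y|/vₓ) = arctan(41.36/58.10) = 35.45°.

35.45°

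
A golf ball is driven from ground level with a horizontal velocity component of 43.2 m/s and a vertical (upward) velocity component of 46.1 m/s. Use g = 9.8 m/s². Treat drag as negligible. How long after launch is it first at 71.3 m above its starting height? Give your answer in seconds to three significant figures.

1.95 s

Height y(t) = 46.10 t − 4.900 t² = 71.3 gives 4.900 t² − 46.10 t + 71.3 = 0.
Quadratic formula: t = (46.10 ± √727.73) / 9.80 = (46.10 ± 26.98) / 9.80 → t = 1.951 s or 7.457 s.
The first (ascending) time is 1.951 s.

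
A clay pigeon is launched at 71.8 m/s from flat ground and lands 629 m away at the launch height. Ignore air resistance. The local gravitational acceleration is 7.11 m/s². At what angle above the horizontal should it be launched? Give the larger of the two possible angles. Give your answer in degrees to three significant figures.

R = v₀² sin 2θ / g gives sin 2θ = gR/v₀² = 7.11·629/71.8² = 0.8675.
2θ = 60.17° or 180° − 60.17° = 119.8°, so θ = 30.08° or 59.92°.
The larger angle is 59.92°.

59.9°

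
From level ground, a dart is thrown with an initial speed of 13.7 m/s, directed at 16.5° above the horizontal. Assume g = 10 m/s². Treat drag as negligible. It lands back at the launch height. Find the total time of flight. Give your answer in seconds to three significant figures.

0.778 s

Components: vₓ = 13.70 cos 16.5° = 13.14 m/s, v_y0 = 13.70 sin 16.5° = 3.891 m/s.
Time of flight on level ground: T = 2 v_y0 / g = 2 × 3.891 / 10.0 = 0.7782 s.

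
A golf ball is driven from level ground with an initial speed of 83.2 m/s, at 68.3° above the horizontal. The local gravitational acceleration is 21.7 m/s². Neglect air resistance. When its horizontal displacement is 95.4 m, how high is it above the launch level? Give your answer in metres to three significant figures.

Components: vₓ = 83.20 cos 68.3° = 30.76 m/s, v_y0 = 83.20 sin 68.3° = 77.30 m/s.
At x = 95.4 m, t = x/vₓ = 95.4/30.76 = 3.101 s.
Height: y = v_y0 t − ½ g t² = 77.30 × 3.101 − 10.85 × 3.101² = 239.7 − 104.3 = 135.4 m.

135 m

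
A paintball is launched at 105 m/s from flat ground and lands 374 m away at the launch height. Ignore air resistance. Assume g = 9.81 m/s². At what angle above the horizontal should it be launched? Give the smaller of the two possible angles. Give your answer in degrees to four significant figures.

R = v₀² sin 2θ / g gives sin 2θ = gR/v₀² = 9.81·374/105² = 0.3328.
2θ = 19.44° or 180° − 19.44° = 160.6°, so θ = 9.719° or 80.28°.
The smaller angle is 9.719°.

9.719°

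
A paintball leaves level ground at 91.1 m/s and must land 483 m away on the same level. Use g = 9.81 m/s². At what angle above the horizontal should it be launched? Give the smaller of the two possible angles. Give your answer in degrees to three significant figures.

17.4°

Level-ground range R = v₀² sin(2θ)/g ⇒ sin(2θ) = gR/v₀² = 9.81 × 483 / 91.1² = 0.5709.
2θ = 34.81° or 180° − 34.81° = 145.2°, so θ = 17.41° or 72.59°.
The smaller angle is 17.41°.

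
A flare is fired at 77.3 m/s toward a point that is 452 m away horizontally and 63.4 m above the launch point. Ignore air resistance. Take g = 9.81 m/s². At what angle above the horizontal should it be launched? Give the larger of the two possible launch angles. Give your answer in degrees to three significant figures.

Trajectory: y = x tanθ − g x² (1 + tan²θ)/(2v₀²). With x = 452, y = 63.4, v₀ = 77.3, g = 9.81:
167.7 tan²θ − 452 tanθ + (231.1) = 0.
tanθ = [452 ± √(452² − 4 × 167.7 × (231.1))] / (2 × 167.7) = (452 ± 222.0) / 335.4, giving tanθ = 0.6858 or 2.009.
θ = 34.44° or 63.54°; the larger is 63.54°.

63.5°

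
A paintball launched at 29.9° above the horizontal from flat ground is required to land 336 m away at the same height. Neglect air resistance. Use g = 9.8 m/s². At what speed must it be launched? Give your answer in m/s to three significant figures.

On level ground R = v₀² sin 2θ / g ⇒ v₀ = √(gR / sin 2θ).
v₀ = √(9.80 × 336 / sin 59.80°) = √(3293 / 0.8643) = √3809.9 = 61.72 m/s.

61.7 m/s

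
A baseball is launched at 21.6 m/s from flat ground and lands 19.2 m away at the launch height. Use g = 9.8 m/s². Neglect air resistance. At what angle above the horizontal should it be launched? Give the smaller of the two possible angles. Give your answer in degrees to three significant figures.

11.9°

Level-ground range R = v₀² sin(2θ)/g ⇒ sin(2θ) = gR/v₀² = 9.80 × 19.2 / 21.6² = 0.4033.
2θ = 23.78° or 180° − 23.78° = 156.2°, so θ = 11.89° or 78.11°.
The smaller angle is 11.89°.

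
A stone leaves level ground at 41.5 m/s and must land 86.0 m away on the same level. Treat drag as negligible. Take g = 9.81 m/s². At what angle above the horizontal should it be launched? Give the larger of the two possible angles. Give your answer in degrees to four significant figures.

75.33°

R = v₀² sin 2θ / g gives sin 2θ = gR/v₀² = 9.81·86.0/41.5² = 0.4899.
2θ = 29.33° or 180° − 29.33° = 150.7°, so θ = 14.67° or 75.33°.
The larger angle is 75.33°.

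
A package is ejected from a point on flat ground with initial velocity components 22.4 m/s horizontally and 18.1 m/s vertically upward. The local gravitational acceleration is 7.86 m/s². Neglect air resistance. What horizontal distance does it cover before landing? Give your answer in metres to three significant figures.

103 m

Flight time T = 2 v_y0 / g = 4.606 s.
Horizontal distance R = vₓ T = 22.40 × 4.606 = 103.2 m.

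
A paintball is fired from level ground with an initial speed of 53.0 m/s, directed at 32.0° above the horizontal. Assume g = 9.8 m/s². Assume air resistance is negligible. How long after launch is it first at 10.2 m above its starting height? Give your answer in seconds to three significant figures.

0.390 s

Resolve: vₓ = 53.00 cos 32.0° = 44.95 m/s and v_y0 = 53.00 sin 32.0° = 28.09 m/s.
Set y = v_y0 t − ½ g t² = 10.2: 4.900 t² − 28.09 t + 10.2 = 0.
t = [28.09 ± √(28.09² − 2·9.80·10.2)] / 9.80 = (28.09 ± 24.27) / 9.80, so t = 0.3897 s or t = 5.342 s.
The first (ascending) time is 0.3897 s.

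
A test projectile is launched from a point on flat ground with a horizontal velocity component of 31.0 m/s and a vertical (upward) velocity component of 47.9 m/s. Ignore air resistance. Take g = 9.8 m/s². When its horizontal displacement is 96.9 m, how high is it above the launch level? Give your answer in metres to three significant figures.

102 m

At x = 96.9 m, t = x/vₓ = 96.9/31.00 = 3.126 s.
Height: y = v_y0 t − ½ g t² = 47.90 × 3.126 − 4.900 × 3.126² = 149.7 − 47.88 = 101.8 m.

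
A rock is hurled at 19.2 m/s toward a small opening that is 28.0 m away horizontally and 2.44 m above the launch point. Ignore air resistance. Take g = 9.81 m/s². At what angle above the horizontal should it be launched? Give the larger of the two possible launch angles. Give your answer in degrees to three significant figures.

64.5°

Trajectory: y = x tanθ − g x² (1 + tan²θ)/(2v₀²). With x = 28.0, y = 2.44, v₀ = 19.2, g = 9.81:
10.43 tan²θ − 28.0 tanθ + (12.87) = 0.
tanθ = [28.0 ± √(28.0² − 4 × 10.43 × (12.87))] / (2 × 10.43) = (28.0 ± 15.71) / 20.86, giving tanθ = 0.5889 or 2.095.
θ = 30.49° or 64.49°; the larger is 64.49°.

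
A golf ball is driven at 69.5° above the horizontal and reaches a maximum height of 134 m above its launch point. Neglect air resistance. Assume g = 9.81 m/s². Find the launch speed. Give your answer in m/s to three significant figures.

54.7 m/s

At the peak v_y = 0, so v_y0 = √(2gH) = √(2 × 9.81 × 134) = 51.27 m/s.
v_y0 = v₀ sin θ ⇒ v₀ = 51.27 / sin 69.5° = 54.74 m/s.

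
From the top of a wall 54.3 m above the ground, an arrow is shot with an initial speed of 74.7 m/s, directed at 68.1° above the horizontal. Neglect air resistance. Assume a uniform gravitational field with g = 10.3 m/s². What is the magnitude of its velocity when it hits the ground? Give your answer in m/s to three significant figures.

Components: vₓ = 74.70 cos 68.1° = 27.86 m/s, v_y0 = 74.70 sin 68.1° = 69.31 m/s.
With up positive and y = 0 at the ground: y(t) = 54.3 + (69.31) t − 5.150 t². Setting y = 0 and taking the positive root: t = [69.31 + √(69.31² + 2·10.3·54.3)] / 10.3 = (69.31 + 76.96) / 10.3 = 14.20 s.
Vertical velocity at impact: v_y = v_y0 − g t = 69.31 − 10.3 × 14.20 = −76.96 m/s.
Speed: |v| = √(vₓ² + v_y²) = √(27.86² + 76.96²) = 81.85 m/s.

81.8 m/s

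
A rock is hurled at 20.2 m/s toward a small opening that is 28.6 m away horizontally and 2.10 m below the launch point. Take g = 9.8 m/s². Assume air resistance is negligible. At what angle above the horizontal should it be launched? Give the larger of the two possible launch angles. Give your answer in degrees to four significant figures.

69.04°

Trajectory: y = x tanθ − g x² (1 + tan²θ)/(2v₀²). With x = 28.6, y = −2.10, v₀ = 20.2, g = 9.80:
9.823 tan²θ − 28.6 tanθ + (7.723) = 0.
tanθ = [28.6 ± √(28.6² − 4 × 9.823 × (7.723))] / (2 × 9.823) = (28.6 ± 22.68) / 19.65, giving tanθ = 0.3012 or 2.610.
θ = 16.76° or 69.04°; the larger is 69.04°.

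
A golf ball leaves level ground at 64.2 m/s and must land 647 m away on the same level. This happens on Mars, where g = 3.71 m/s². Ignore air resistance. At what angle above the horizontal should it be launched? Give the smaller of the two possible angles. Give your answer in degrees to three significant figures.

From R = (v₀²/g) sin 2θ: sin 2θ = 3.71 × 647 / 4121.6 = 0.5824.
2θ = 35.62° or 180° − 35.62° = 144.4°, so θ = 17.81° or 72.19°.
The smaller angle is 17.81°.

17.8°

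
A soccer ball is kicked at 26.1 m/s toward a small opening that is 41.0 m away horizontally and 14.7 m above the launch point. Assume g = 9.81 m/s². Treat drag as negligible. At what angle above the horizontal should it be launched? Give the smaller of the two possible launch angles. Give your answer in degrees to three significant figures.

Trajectory: y = x tanθ − g x² (1 + tan²θ)/(2v₀²). With x = 41.0, y = 14.7, v₀ = 26.1, g = 9.81:
12.10 tan²θ − 41.0 tanθ + (26.80) = 0.
tanθ = [41.0 ± √(41.0² − 4 × 12.10 × (26.80))] / (2 × 12.10) = (41.0 ± 19.58) / 24.21, giving tanθ = 0.8849 or 2.502.
θ = 41.51° or 68.22°; the smaller is 41.51°.

41.5°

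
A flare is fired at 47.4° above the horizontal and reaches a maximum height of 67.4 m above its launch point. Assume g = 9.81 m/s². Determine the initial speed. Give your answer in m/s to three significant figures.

At the peak v_y = 0, so v_y0 = √(2gH) = √(2 × 9.81 × 67.4) = 36.36 m/s.
v_y0 = v₀ sin θ ⇒ v₀ = 36.36 / sin 47.4° = 49.40 m/s.

49.4 m/s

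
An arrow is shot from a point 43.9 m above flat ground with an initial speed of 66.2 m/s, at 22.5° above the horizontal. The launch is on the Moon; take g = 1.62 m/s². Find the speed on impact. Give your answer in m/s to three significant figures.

Resolve: vₓ = 66.20 cos 22.5° = 61.16 m/s and v_y0 = 66.20 sin 22.5° = 25.33 m/s.
The projectile lands when y = 43.9 + (25.33) t − ½·1.62·t² = 0. Positive root: t = (25.33 + √(25.33² + 2·1.62·43.9)) / 1.62 = (25.33 + 28.00) / 1.62 = 32.92 s.
Vertical velocity at impact: v_y = v_y0 − g t = 25.33 − 1.62 × 32.92 = −28.00 m/s.
Speed: |v| = √(vₓ² + v_y²) = √(61.16² + 28.00²) = 67.27 m/s.

67.3 m/s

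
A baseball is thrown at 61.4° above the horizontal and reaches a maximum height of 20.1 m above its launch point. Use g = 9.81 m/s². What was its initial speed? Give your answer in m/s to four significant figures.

22.62 m/s

At the peak v_y = 0, so v_y0 = √(2gH) = √(2 × 9.81 × 20.1) = 19.86 m/s.
v_y0 = v₀ sin θ ⇒ v₀ = 19.86 / sin 61.4° = 22.62 m/s.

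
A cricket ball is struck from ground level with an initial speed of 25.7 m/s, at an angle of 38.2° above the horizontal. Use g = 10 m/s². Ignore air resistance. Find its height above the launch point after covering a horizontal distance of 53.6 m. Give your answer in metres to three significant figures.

6.96 m

vₓ = 25.70 cos 38.2° = 20.20 m/s; v_y0 = 25.70 sin 38.2° = 15.89 m/s.
x = vₓ t ⇒ t = 53.6/20.20 = 2.654 s.
Height: y = v_y0 t − ½ g t² = 15.89 × 2.654 − 5.000 × 2.654² = 42.18 − 35.22 = 6.963 m.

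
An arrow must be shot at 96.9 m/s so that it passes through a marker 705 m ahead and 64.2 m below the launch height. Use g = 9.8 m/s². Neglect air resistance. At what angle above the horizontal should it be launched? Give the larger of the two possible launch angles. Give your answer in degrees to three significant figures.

67.4°

Trajectory: y = x tanθ − g x² (1 + tan²θ)/(2v₀²). With x = 705, y = −64.2, v₀ = 96.9, g = 9.80:
259.4 tan²θ − 705 tanθ + (195.2) = 0.
tanθ = [705 ± √(705² − 4 × 259.4 × (195.2))] / (2 × 259.4) = (705 ± 542.7) / 518.7, giving tanθ = 0.3129 or 2.405.
θ = 17.37° or 67.42°; the larger is 67.42°.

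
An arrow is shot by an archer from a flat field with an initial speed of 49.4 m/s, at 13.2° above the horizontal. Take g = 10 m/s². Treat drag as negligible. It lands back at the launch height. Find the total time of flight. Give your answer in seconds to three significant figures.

2.26 s

Components: vₓ = 49.40 cos 13.2° = 48.09 m/s, v_y0 = 49.40 sin 13.2° = 11.28 m/s.
Time of flight on level ground: T = 2 v_y0 / g = 2 × 11.28 / 10.0 = 2.256 s.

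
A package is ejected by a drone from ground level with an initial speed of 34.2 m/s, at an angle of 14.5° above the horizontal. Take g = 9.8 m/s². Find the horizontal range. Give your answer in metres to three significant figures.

Horizontal component vₓ = 34.20 cos 14.5° = 33.11 m/s; vertical v_y0 = 34.20 sin 14.5° = 8.563 m/s.
Flight time T = 2 v_y0 / g = 1.748 s.
Range: R = vₓ T = 33.11 × 1.748 = 57.86 m.

57.9 m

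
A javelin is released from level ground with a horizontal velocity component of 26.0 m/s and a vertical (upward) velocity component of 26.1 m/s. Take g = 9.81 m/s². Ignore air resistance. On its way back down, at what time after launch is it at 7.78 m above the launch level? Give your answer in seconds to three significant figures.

Require v_y0 t − ½ g t² = 7.78, i.e. 4.905 t² − 26.10 t + 7.78 = 0.
Quadratic formula: t = (26.10 ± √528.57) / 9.81 = (26.10 ± 22.99) / 9.81 → t = 0.3170 s or 5.004 s.
The descending-branch root is 5.004 s.

5.00 s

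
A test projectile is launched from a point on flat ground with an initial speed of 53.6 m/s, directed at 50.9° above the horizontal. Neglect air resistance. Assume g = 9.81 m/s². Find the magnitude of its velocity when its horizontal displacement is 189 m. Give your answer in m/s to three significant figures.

Resolve: vₓ = 53.60 cos 50.9° = 33.80 m/s and v_y0 = 53.60 sin 50.9° = 41.60 m/s.
x = vₓ t ⇒ t = 189/33.80 = 5.591 s.
Vertical velocity there: v_y = v_y0 − g t = 41.60 − 9.81 × 5.591 = −13.25 m/s.
Speed: √(vₓ² + v_y²) = √(33.80² + 13.25²) = 36.31 m/s.

36.3 m/s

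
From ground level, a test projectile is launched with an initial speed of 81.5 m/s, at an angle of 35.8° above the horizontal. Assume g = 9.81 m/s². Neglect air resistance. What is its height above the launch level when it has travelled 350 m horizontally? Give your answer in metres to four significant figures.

vₓ = 81.50 cos 35.8° = 66.10 m/s; v_y0 = 81.50 sin 35.8° = 47.67 m/s.
x = vₓ t ⇒ t = 350/66.10 = 5.295 s.
Height: y = v_y0 t − ½ g t² = 47.67 × 5.295 − 4.905 × 5.295² = 252.4 − 137.5 = 114.9 m.

114.9 m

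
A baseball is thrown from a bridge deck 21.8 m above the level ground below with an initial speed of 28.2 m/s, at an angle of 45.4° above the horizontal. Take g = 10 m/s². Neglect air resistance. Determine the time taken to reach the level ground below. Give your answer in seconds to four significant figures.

4.905 s

Horizontal component vₓ = 28.20 cos 45.4° = 19.80 m/s; vertical v_y0 = 28.20 sin 45.4° = 20.08 m/s.
The projectile lands when y = 21.8 + (20.08) t − ½·10.0·t² = 0. Positive root: t = (20.08 + √(20.08² + 2·10.0·21.8)) / 10.0 = (20.08 + 28.97) / 10.0 = 4.905 s.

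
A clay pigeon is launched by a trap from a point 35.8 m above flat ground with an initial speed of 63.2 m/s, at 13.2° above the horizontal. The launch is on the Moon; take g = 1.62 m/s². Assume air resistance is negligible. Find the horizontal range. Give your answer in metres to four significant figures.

Resolve: vₓ = 63.20 cos 13.2° = 61.53 m/s and v_y0 = 63.20 sin 13.2° = 14.43 m/s.
The projectile lands when y = 35.8 + (14.43) t − ½·1.62·t² = 0. Positive root: t = (14.43 + √(14.43² + 2·1.62·35.8)) / 1.62 = (14.43 + 18.01) / 1.62 = 20.02 s.
Horizontal distance: R = vₓ t = 61.53 × 20.02 = 1232 m.

1232 m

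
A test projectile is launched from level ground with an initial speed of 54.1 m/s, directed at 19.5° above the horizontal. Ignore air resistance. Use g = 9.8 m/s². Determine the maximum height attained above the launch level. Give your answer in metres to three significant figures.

Horizontal component vₓ = 54.10 cos 19.5° = 51.00 m/s; vertical v_y0 = 54.10 sin 19.5° = 18.06 m/s.
Maximum height: H = v_y0² / (2g) = 18.06² / (2 × 9.80) = 16.64 m.

16.6 m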